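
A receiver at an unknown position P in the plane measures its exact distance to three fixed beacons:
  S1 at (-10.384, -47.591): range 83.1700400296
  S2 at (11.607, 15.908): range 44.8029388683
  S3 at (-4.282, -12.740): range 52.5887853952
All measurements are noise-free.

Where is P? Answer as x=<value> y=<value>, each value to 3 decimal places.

eq1: (x + 10.384)² + (y + 47.591)² = 83.1700400296²
eq2: (x − 11.607)² + (y − 15.908)² = 44.8029388683²
eq3: (x + 4.282)² + (y + 12.740)² = 52.5887853952²
eq2−eq1, eq2−eq3 (x²,y² cancel):
  -43.982·x − 126.998·y = -2925.008403
  -31.778·x − 57.296·y = -965.420807
det = -43.982·-57.296 − -126.998·-31.778 = -1515.749772
x = (-2925.008403·-57.296 − -126.998·-965.420807) / -1515.749772 = -29.678230
y = (-43.982·-965.420807 − -2925.008403·-31.778) / -1515.749772 = 33.310102

x=-29.678 y=33.310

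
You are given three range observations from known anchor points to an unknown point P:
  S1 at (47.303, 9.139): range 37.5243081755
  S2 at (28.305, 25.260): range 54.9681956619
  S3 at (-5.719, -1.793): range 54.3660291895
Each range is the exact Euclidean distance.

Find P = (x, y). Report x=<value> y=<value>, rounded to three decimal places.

x=41.915 y=-27.997

eq1: (x − 47.303)² + (y − 9.139)² = 37.5243081755²
eq2: (x − 28.305)² + (y − 25.260)² = 54.9681956619²
eq3: (x + 5.719)² + (y + 1.793)² = 54.3660291895²
eq3−eq1, eq3−eq2 (x²,y² cancel):
  106.044·x + 21.864·y = 3832.764746
  68.048·x + 54.106·y = 1337.481411
det = 106.044·54.106 − 21.864·68.048 = 4249.815192
x = (3832.764746·54.106 − 21.864·1337.481411) / 4249.815192 = 41.915440
y = (106.044·1337.481411 − 3832.764746·68.048) / 4249.815192 = -27.996534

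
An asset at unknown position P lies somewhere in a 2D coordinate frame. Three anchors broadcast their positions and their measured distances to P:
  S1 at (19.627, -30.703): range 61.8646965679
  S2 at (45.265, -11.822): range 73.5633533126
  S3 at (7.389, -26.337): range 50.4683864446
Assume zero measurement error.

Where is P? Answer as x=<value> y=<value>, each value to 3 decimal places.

x=-23.886 y=13.273

eq1: (x − 19.627)² + (y + 30.703)² = 61.8646965679²
eq2: (x − 45.265)² + (y + 11.822)² = 73.5633533126²
eq3: (x − 7.389)² + (y + 26.337)² = 50.4683864446²
eq3−eq1, eq3−eq2 (x²,y² cancel):
  24.476·x − 8.732·y = -700.524203
  75.752·x + 29.030·y = -1424.063901
det = 24.476·29.030 − -8.732·75.752 = 1372.004744
x = (-700.524203·29.030 − -8.732·-1424.063901) / 1372.004744 = -23.885591
y = (24.476·-1424.063901 − -700.524203·75.752) / 1372.004744 = 13.273075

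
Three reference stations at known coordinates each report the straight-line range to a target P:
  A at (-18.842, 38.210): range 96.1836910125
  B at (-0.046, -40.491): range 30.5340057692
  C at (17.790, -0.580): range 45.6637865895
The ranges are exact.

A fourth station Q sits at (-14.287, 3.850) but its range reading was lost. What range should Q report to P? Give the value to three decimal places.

65.731

eq1: (x + 18.842)² + (y − 38.210)² = 96.1836910125²
eq2: (x + 0.046)² + (y + 40.491)² = 30.5340057692²
eq3: (x − 17.790)² + (y + 0.580)² = 45.6637865895²
eq3−eq1, eq3−eq2 (x²,y² cancel):
  -73.264·x + 77.580·y = -5667.916447
  -35.672·x − 79.822·y = 2475.558594
det = -73.264·-79.822 − 77.580·-35.672 = 8615.512768
x = (-5667.916447·-79.822 − 77.580·2475.558594) / 8615.512768 = 30.221137
y = (-73.264·2475.558594 − -5667.916447·-35.672) / 8615.512768 = -44.519142
|P − Q| = √((30.221137 − -14.287)² + (-44.519142 − 3.850)²) = 65.730877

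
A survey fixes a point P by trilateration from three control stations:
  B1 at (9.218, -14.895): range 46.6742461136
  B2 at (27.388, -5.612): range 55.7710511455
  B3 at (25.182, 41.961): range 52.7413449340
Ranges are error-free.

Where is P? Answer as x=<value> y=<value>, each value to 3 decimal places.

eq1: (x − 9.218)² + (y + 14.895)² = 46.6742461136²
eq2: (x − 27.388)² + (y + 5.612)² = 55.7710511455²
eq3: (x − 25.182)² + (y − 41.961)² = 52.7413449340²
eq3−eq2, eq3−eq1 (x²,y² cancel):
  4.412·x − 95.146·y = -1942.022237
  -31.928·x − 113.712·y = -1484.861881
det = 4.412·-113.712 − -95.146·-31.928 = -3539.518832
x = (-1942.022237·-113.712 − -95.146·-1484.861881) / -3539.518832 = -22.475531
y = (4.412·-1484.861881 − -1942.022237·-31.928) / -3539.518832 = 19.368762

x=-22.476 y=19.369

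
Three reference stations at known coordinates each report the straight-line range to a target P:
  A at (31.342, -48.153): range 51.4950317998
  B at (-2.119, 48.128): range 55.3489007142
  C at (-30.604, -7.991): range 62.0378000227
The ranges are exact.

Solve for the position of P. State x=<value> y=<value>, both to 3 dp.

x=30.391 y=3.333

eq1: (x − 31.342)² + (y + 48.153)² = 51.4950317998²
eq2: (x + 2.119)² + (y − 48.128)² = 55.3489007142²
eq3: (x + 30.604)² + (y + 7.991)² = 62.0378000227²
eq3−eq2, eq3−eq1 (x²,y² cancel):
  56.970·x + 112.238·y = 2105.521469
  123.892·x − 80.324·y = 3497.521808
det = 56.970·-80.324 − 112.238·123.892 = -18481.448576
x = (2105.521469·-80.324 − 112.238·3497.521808) / -18481.448576 = 30.391490
y = (56.970·3497.521808 − 2105.521469·123.892) / -18481.448576 = 3.333259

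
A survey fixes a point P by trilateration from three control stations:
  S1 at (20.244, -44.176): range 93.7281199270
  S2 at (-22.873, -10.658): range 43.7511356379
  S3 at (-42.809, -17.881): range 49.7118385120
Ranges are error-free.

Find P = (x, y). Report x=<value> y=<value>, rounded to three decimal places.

eq1: (x − 20.244)² + (y + 44.176)² = 93.7281199270²
eq2: (x + 22.873)² + (y + 10.658)² = 43.7511356379²
eq3: (x + 42.809)² + (y + 17.881)² = 49.7118385120²
eq2−eq3, eq2−eq1 (x²,y² cancel):
  -39.872·x − 14.446·y = 958.468530
  86.234·x − 67.036·y = -5146.227176
det = -39.872·-67.036 − -14.446·86.234 = 3918.595756
x = (958.468530·-67.036 − -14.446·-5146.227176) / 3918.595756 = -35.368357
y = (-39.872·-5146.227176 − 958.468530·86.234) / 3918.595756 = 31.270844

x=-35.368 y=31.271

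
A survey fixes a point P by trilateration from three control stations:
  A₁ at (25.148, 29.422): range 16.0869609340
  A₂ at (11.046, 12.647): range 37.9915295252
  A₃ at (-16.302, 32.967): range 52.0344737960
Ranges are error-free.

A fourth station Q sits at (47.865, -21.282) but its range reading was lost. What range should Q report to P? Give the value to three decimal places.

64.804

eq1: (x − 25.148)² + (y − 29.422)² = 16.0869609340²
eq2: (x − 11.046)² + (y − 12.647)² = 37.9915295252²
eq3: (x + 16.302)² + (y − 32.967)² = 52.0344737960²
eq1−eq2, eq1−eq3 (x²,y² cancel):
  -28.204·x − 33.550·y = -2400.681267
  -82.900·x + 7.090·y = -2594.293846
det = -28.204·7.090 − -33.550·-82.900 = -2981.261360
x = (-2400.681267·7.090 − -33.550·-2594.293846) / -2981.261360 = 34.904484
y = (-28.204·-2594.293846 − -2400.681267·-82.900) / -2981.261360 = 42.212674
|P − Q| = √((34.904484 − 47.865)² + (42.212674 − -21.282)²) = 64.803924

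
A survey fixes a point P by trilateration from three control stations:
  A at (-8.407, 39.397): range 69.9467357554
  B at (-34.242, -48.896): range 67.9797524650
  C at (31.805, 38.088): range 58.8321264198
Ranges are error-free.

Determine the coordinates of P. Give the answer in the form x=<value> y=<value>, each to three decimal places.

x=27.565 y=-20.591

eq1: (x + 8.407)² + (y − 39.397)² = 69.9467357554²
eq2: (x + 34.242)² + (y + 48.896)² = 67.9797524650²
eq3: (x − 31.805)² + (y − 38.088)² = 58.8321264198²
eq2−eq1, eq2−eq3 (x²,y² cancel):
  51.670·x + 176.586·y = -2211.831220
  132.094·x + 173.968·y = 58.948035
det = 51.670·173.968 − 176.586·132.094 = -14337.024524
x = (-2211.831220·173.968 − 176.586·58.948035) / -14337.024524 = 27.564803
y = (51.670·58.948035 − -2211.831220·132.094) / -14337.024524 = -20.591126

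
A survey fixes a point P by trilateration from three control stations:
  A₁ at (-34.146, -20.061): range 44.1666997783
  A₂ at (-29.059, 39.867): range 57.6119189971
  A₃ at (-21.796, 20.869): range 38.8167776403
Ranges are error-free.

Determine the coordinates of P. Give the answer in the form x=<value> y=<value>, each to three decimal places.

eq1: (x + 34.146)² + (y + 20.061)² = 44.1666997783²
eq2: (x + 29.059)² + (y − 39.867)² = 57.6119189971²
eq3: (x + 21.796)² + (y − 20.869)² = 38.8167776403²
eq2−eq3, eq2−eq1 (x²,y² cancel):
  14.526·x − 37.996·y = 289.168591
  -10.174·x − 119.856·y = 503.025708
det = 14.526·-119.856 − -37.996·-10.174 = -2127.599560
x = (289.168591·-119.856 − -37.996·503.025708) / -2127.599560 = 7.306650
y = (14.526·503.025708 − 289.168591·-10.174) / -2127.599560 = -4.817144

x=7.307 y=-4.817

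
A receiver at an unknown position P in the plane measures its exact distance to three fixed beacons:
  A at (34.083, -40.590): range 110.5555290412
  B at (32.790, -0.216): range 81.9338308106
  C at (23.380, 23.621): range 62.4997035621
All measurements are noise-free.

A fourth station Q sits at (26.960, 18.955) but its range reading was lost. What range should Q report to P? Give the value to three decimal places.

eq1: (x − 34.083)² + (y + 40.590)² = 110.5555290412²
eq2: (x − 32.790)² + (y + 0.216)² = 81.9338308106²
eq3: (x − 23.380)² + (y − 23.621)² = 62.4997035621²
eq3−eq2, eq3−eq1 (x²,y² cancel):
  18.820·x − 47.674·y = -2836.284971
  21.406·x − 128.422·y = -6611.689108
det = 18.820·-128.422 − -47.674·21.406 = -1396.392396
x = (-2836.284971·-128.422 − -47.674·-6611.689108) / -1396.392396 = -35.116005
y = (18.820·-6611.689108 − -2836.284971·21.406) / -1396.392396 = 45.630779
|P − Q| = √((-35.116005 − 26.960)² + (45.630779 − 18.955)²) = 67.564988

67.565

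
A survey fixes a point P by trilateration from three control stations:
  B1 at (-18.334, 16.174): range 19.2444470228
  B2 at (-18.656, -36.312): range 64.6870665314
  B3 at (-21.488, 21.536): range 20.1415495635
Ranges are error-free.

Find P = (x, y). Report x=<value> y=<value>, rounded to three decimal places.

eq1: (x + 18.334)² + (y − 16.174)² = 19.2444470228²
eq2: (x + 18.656)² + (y + 36.312)² = 64.6870665314²
eq3: (x + 21.488)² + (y − 21.536)² = 20.1415495635²
eq2−eq3, eq2−eq1 (x²,y² cancel):
  -5.664·x + 115.696·y = 3037.660318
  0.644·x + 104.972·y = 2745.193987
det = -5.664·104.972 − 115.696·0.644 = -669.069632
x = (3037.660318·104.972 − 115.696·2745.193987) / -669.069632 = -1.885178
y = (-5.664·2745.193987 − 3037.660318·0.644) / -669.069632 = 26.163244

x=-1.885 y=26.163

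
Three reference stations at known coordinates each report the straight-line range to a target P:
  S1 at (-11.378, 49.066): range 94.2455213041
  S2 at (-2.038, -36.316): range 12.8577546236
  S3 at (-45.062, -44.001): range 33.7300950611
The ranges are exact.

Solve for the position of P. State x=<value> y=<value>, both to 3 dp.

x=-11.352 y=-45.180

eq1: (x + 11.378)² + (y − 49.066)² = 94.2455213041²
eq2: (x + 2.038)² + (y + 36.316)² = 12.8577546236²
eq3: (x + 45.062)² + (y + 44.001)² = 33.7300950611²
eq1−eq3, eq1−eq2 (x²,y² cancel):
  -67.368·x − 186.134·y = 9174.239578
  18.680·x − 170.764·y = 7502.970492
det = -67.368·-170.764 − -186.134·18.680 = 14981.012272
x = (9174.239578·-170.764 − -186.134·7502.970492) / 14981.012272 = -11.352500
y = (-67.368·7502.970492 − 9174.239578·18.680) / 14981.012272 = -45.179518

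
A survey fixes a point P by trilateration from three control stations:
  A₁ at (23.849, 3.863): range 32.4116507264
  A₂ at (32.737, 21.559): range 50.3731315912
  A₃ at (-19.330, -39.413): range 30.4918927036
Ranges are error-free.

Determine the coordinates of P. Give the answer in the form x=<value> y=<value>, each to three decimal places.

eq1: (x − 23.849)² + (y − 3.863)² = 32.4116507264²
eq2: (x − 32.737)² + (y − 21.559)² = 50.3731315912²
eq3: (x + 19.330)² + (y + 39.413)² = 30.4918927036²
eq2−eq1, eq2−eq3 (x²,y² cancel):
  -17.776·x − 35.392·y = 534.133203
  -104.134·x − 121.944·y = 1998.228685
det = -17.776·-121.944 − -35.392·-104.134 = -1517.833984
x = (534.133203·-121.944 − -35.392·1998.228685) / -1517.833984 = -3.680884
y = (-17.776·1998.228685 − 534.133203·-104.134) / -1517.833984 = -13.243157

x=-3.681 y=-13.243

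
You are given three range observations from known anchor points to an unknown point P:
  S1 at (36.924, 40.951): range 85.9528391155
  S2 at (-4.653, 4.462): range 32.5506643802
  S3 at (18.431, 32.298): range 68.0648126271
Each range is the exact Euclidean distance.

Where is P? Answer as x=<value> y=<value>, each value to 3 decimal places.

x=-17.838 y=-25.299

eq1: (x − 36.924)² + (y − 40.951)² = 85.9528391155²
eq2: (x + 4.653)² + (y − 4.462)² = 32.5506643802²
eq3: (x − 18.431)² + (y − 32.298)² = 68.0648126271²
eq3−eq2, eq3−eq1 (x²,y² cancel):
  -46.168·x − 55.672·y = 2231.970254
  36.986·x + 17.306·y = -1097.568222
det = -46.168·17.306 − -55.672·36.986 = 1260.101184
x = (2231.970254·17.306 − -55.672·-1097.568222) / 1260.101184 = -17.837727
y = (-46.168·-1097.568222 − 2231.970254·36.986) / 1260.101184 = -25.298859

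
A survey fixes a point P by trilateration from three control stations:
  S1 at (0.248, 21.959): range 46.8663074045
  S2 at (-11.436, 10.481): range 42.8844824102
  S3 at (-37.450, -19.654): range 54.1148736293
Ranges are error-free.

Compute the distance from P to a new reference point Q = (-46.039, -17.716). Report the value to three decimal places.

eq1: (x − 0.248)² + (y − 21.959)² = 46.8663074045²
eq2: (x + 11.436)² + (y − 10.481)² = 42.8844824102²
eq3: (x + 37.450)² + (y + 19.654)² = 54.1148736293²
eq1−eq3, eq1−eq2 (x²,y² cancel):
  -75.396·x − 83.226·y = 574.554253
  -23.368·x − 22.956·y = 115.746210
det = -75.396·-22.956 − -83.226·-23.368 = -214.034592
x = (574.554253·-22.956 − -83.226·115.746210) / -214.034592 = 16.615881
y = (-75.396·115.746210 − 574.554253·-23.368) / -214.034592 = -21.956182
|P − Q| = √((16.615881 − -46.039)² + (-21.956182 − -17.716)²) = 62.798195

62.798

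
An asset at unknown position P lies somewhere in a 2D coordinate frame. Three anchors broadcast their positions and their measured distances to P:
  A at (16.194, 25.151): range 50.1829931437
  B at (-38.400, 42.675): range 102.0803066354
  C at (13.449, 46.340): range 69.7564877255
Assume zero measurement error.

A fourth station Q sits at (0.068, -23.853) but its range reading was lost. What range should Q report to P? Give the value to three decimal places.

eq1: (x − 16.194)² + (y − 25.151)² = 50.1829931437²
eq2: (x + 38.400)² + (y − 42.675)² = 102.0803066354²
eq3: (x − 13.449)² + (y − 46.340)² = 69.7564877255²
eq3−eq2, eq3−eq1 (x²,y² cancel):
  -103.698·x − 7.330·y = -4586.976999
  5.490·x − 42.378·y = 914.182015
det = -103.698·-42.378 − -7.330·5.490 = 4434.755544
x = (-4586.976999·-42.378 − -7.330·914.182015) / 4434.755544 = 45.343619
y = (-103.698·914.182015 − -4586.976999·5.490) / 4434.755544 = -15.697899
|P − Q| = √((45.343619 − 0.068)² + (-15.697899 − -23.853)²) = 46.004210

46.004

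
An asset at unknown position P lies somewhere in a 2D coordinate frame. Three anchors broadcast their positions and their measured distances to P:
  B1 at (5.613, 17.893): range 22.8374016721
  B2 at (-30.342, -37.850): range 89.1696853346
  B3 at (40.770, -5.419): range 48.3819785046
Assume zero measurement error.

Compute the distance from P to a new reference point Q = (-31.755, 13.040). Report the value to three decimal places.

eq1: (x − 5.613)² + (y − 17.893)² = 22.8374016721²
eq2: (x + 30.342)² + (y + 37.850)² = 89.1696853346²
eq3: (x − 40.770)² + (y + 5.419)² = 48.3819785046²
eq3−eq1, eq3−eq2 (x²,y² cancel):
  -70.314·x + 46.624·y = 479.375686
  -142.224·x − 64.862·y = -4948.715936
det = -70.314·-64.862 − 46.624·-142.224 = 11191.758444
x = (479.375686·-64.862 − 46.624·-4948.715936) / 11191.758444 = 17.837739
y = (-70.314·-4948.715936 − 479.375686·-142.224) / 11191.758444 = 37.182963
|P − Q| = √((17.837739 − -31.755)² + (37.182963 − 13.040)²) = 55.157252

55.157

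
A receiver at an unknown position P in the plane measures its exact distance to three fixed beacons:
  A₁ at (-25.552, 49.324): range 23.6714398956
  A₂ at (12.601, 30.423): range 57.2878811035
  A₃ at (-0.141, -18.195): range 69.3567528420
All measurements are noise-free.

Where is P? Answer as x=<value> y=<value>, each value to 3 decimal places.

eq1: (x + 25.552)² + (y − 49.324)² = 23.6714398956²
eq2: (x − 12.601)² + (y − 30.423)² = 57.2878811035²
eq3: (x + 0.141)² + (y + 18.195)² = 69.3567528420²
eq2−eq1, eq2−eq3 (x²,y² cancel):
  -76.306·x + 37.802·y = 4722.981805
  -25.484·x − 97.236·y = -2281.724067
det = -76.306·-97.236 − 37.802·-25.484 = 8383.036384
x = (4722.981805·-97.236 − 37.802·-2281.724067) / 8383.036384 = -44.493440
y = (-76.306·-2281.724067 − 4722.981805·-25.484) / 8383.036384 = 35.126855

x=-44.493 y=35.127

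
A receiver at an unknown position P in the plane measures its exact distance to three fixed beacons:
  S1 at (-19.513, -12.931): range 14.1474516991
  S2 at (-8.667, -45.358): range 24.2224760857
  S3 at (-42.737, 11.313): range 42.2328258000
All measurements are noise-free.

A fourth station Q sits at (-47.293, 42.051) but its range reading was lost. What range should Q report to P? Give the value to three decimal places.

72.400

eq1: (x + 19.513)² + (y + 12.931)² = 14.1474516991²
eq2: (x + 8.667)² + (y + 45.358)² = 24.2224760857²
eq3: (x + 42.737)² + (y − 11.313)² = 42.2328258000²
eq3−eq1, eq3−eq2 (x²,y² cancel):
  46.448·x − 48.488·y = 176.993977
  68.140·x − 113.342·y = 1374.913142
det = 46.448·-113.342 − -48.488·68.140 = -1960.536896
x = (176.993977·-113.342 − -48.488·1374.913142) / -1960.536896 = -23.772028
y = (46.448·1374.913142 − 176.993977·68.140) / -1960.536896 = -26.422148
|P − Q| = √((-23.772028 − -47.293)² + (-26.422148 − 42.051)²) = 72.400332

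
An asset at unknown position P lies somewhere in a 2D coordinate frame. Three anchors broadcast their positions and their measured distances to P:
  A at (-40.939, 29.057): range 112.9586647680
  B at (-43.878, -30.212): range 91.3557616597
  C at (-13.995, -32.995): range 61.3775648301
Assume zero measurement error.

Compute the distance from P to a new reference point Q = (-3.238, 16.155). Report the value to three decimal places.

eq1: (x + 40.939)² + (y − 29.057)² = 112.9586647680²
eq2: (x + 43.878)² + (y + 30.212)² = 91.3557616597²
eq3: (x + 13.995)² + (y + 32.995)² = 61.3775648301²
eq2−eq1, eq2−eq3 (x²,y² cancel):
  5.878·x + 118.538·y = -4731.517616
  59.766·x − 5.566·y = 3025.155946
det = 5.878·-5.566 − 118.538·59.766 = -7117.259056
x = (-4731.517616·-5.566 − 118.538·3025.155946) / -7117.259056 = 46.683745
y = (5.878·3025.155946 − -4731.517616·59.766) / -7117.259056 = -42.230548
|P − Q| = √((46.683745 − -3.238)² + (-42.230548 − 16.155)²) = 76.818311

76.818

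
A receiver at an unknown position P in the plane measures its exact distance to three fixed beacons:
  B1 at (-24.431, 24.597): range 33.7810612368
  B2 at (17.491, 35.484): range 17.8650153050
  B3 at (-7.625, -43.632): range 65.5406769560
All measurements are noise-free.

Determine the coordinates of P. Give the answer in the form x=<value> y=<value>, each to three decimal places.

x=9.003 y=19.764

eq1: (x + 24.431)² + (y − 24.597)² = 33.7810612368²
eq2: (x − 17.491)² + (y − 35.484)² = 17.8650153050²
eq3: (x + 7.625)² + (y + 43.632)² = 65.5406769560²
eq1−eq3, eq1−eq2 (x²,y² cancel):
  33.612·x − 136.458·y = -2394.414359
  83.844·x + 21.774·y = 1185.164493
det = 33.612·21.774 − -136.458·83.844 = 12173.052240
x = (-2394.414359·21.774 − -136.458·1185.164493) / 12173.052240 = 9.002606
y = (33.612·1185.164493 − -2394.414359·83.844) / 12173.052240 = 19.764396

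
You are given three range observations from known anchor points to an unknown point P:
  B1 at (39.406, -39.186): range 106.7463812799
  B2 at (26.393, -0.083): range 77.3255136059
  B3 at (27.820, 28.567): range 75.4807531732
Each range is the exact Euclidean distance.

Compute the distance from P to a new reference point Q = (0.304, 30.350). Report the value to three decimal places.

eq1: (x − 39.406)² + (y + 39.186)² = 106.7463812799²
eq2: (x − 26.393)² + (y + 0.083)² = 77.3255136059²
eq3: (x − 27.820)² + (y − 28.567)² = 75.4807531732²
eq2−eq3, eq2−eq1 (x²,y² cancel):
  2.854·x + 57.300·y = 1175.319506
  26.026·x − 78.206·y = -3023.776768
det = 2.854·-78.206 − 57.300·26.026 = -1714.489724
x = (1175.319506·-78.206 − 57.300·-3023.776768) / -1714.489724 = -47.445820
y = (2.854·-3023.776768 − 1175.319506·26.026) / -1714.489724 = 22.874867
|P − Q| = √((-47.445820 − 0.304)² + (22.874867 − 30.350)²) = 48.331387

48.331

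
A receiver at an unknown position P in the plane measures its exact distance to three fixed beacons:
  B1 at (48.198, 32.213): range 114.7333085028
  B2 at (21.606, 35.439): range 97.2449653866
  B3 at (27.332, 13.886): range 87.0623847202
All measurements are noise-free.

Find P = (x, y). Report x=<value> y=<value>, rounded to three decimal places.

x=-43.382 y=-36.901

eq1: (x − 48.198)² + (y − 32.213)² = 114.7333085028²
eq2: (x − 21.606)² + (y − 35.439)² = 97.2449653866²
eq3: (x − 27.332)² + (y − 13.886)² = 87.0623847202²
eq3−eq2, eq3−eq1 (x²,y² cancel):
  -11.452·x + 43.106·y = -1093.841723
  41.732·x + 36.654·y = -3163.007894
det = -11.452·36.654 − 43.106·41.732 = -2218.661200
x = (-1093.841723·36.654 − 43.106·-3163.007894) / -2218.661200 = -43.382443
y = (-11.452·-3163.007894 − -1093.841723·41.732) / -2218.661200 = -36.901069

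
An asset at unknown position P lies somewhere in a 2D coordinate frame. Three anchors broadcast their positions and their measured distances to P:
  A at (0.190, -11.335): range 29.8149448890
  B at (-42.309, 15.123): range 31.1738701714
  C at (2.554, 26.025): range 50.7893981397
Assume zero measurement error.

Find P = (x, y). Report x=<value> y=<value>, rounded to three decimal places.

x=-29.559 y=-13.324

eq1: (x − 0.190)² + (y + 11.335)² = 29.8149448890²
eq2: (x + 42.309)² + (y − 15.123)² = 31.1738701714²
eq3: (x − 2.554)² + (y − 26.025)² = 50.7893981397²
eq1−eq2, eq1−eq3 (x²,y² cancel):
  -84.998·x + 52.916·y = 1807.359042
  4.728·x + 74.720·y = -1135.326809
det = -84.998·74.720 − 52.916·4.728 = -6601.237408
x = (1807.359042·74.720 − 52.916·-1135.326809) / -6601.237408 = -29.558522
y = (-84.998·-1135.326809 − 1807.359042·4.728) / -6601.237408 = -13.324065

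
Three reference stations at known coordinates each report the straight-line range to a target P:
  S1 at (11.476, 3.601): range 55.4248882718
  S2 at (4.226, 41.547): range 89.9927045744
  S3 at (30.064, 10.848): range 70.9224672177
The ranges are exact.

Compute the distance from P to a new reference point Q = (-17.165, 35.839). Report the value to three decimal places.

eq1: (x − 11.476)² + (y − 3.601)² = 55.4248882718²
eq2: (x − 4.226)² + (y − 41.547)² = 89.9927045744²
eq3: (x − 30.064)² + (y − 10.848)² = 70.9224672177²
eq3−eq1, eq3−eq2 (x²,y² cancel):
  -37.176·x − 14.494·y = 1081.220693
  -51.676·x + 61.398·y = -2346.201435
det = -37.176·61.398 − -14.494·-51.676 = -3031.523992
x = (1081.220693·61.398 − -14.494·-2346.201435) / -3031.523992 = -10.680748
y = (-37.176·-2346.201435 − 1081.220693·-51.676) / -3031.523992 = -47.202511
|P − Q| = √((-10.680748 − -17.165)² + (-47.202511 − 35.839)²) = 83.294286

83.294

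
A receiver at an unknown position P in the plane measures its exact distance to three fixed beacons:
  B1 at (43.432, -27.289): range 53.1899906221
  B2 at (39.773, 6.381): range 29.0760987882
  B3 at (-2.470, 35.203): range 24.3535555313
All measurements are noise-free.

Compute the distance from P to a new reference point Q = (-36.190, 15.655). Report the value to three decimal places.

48.461

eq1: (x − 43.432)² + (y + 27.289)² = 53.1899906221²
eq2: (x − 39.773)² + (y − 6.381)² = 29.0760987882²
eq3: (x + 2.470)² + (y − 35.203)² = 24.3535555313²
eq2−eq3, eq2−eq1 (x²,y² cancel):
  -84.486·x + 57.644·y = -124.932727
  7.318·x − 67.340·y = -975.336127
det = -84.486·-67.340 − 57.644·7.318 = 5267.448448
x = (-124.932727·-67.340 − 57.644·-975.336127) / 5267.448448 = 12.270694
y = (-84.486·-975.336127 − -124.932727·7.318) / 5267.448448 = 15.817242
|P − Q| = √((12.270694 − -36.190)² + (15.817242 − 15.655)²) = 48.460965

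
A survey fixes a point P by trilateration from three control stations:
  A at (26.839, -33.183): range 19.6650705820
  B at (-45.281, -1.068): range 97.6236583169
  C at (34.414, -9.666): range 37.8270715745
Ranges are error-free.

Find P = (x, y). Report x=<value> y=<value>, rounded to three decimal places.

x=40.898 y=-46.933

eq1: (x − 26.839)² + (y + 33.183)² = 19.6650705820²
eq2: (x + 45.281)² + (y + 1.068)² = 97.6236583169²
eq3: (x − 34.414)² + (y + 9.666)² = 37.8270715745²
eq2−eq3, eq2−eq1 (x²,y² cancel):
  159.390·x − 17.196·y = 7325.736686
  144.240·x − 64.230·y = 8913.597487
det = 159.390·-64.230 − -17.196·144.240 = -7757.268660
x = (7325.736686·-64.230 − -17.196·8913.597487) / -7757.268660 = 40.897622
y = (159.390·8913.597487 − 7325.736686·144.240) / -7757.268660 = -46.933278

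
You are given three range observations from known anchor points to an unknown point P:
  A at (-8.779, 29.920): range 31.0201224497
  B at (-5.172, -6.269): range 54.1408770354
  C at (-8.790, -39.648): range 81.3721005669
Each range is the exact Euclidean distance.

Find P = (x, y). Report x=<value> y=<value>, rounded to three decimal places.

eq1: (x + 8.779)² + (y − 29.920)² = 31.0201224497²
eq2: (x + 5.172)² + (y + 6.269)² = 54.1408770354²
eq3: (x + 8.790)² + (y + 39.648)² = 81.3721005669²
eq2−eq3, eq2−eq1 (x²,y² cancel):
  -7.236·x − 66.758·y = -2107.006126
  -7.214·x + 72.378·y = 2875.213865
det = -7.236·72.378 − -66.758·-7.214 = -1005.319420
x = (-2107.006126·72.378 − -66.758·2875.213865) / -1005.319420 = -39.233936
y = (-7.236·2875.213865 − -2107.006126·-7.214) / -1005.319420 = 35.814477

x=-39.234 y=35.814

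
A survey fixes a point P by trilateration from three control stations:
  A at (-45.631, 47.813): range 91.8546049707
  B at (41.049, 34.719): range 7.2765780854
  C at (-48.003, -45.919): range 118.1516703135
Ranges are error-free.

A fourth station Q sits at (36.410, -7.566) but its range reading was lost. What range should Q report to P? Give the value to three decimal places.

eq1: (x + 45.631)² + (y − 47.813)² = 91.8546049707²
eq2: (x − 41.049)² + (y − 34.719)² = 7.2765780854²
eq3: (x + 48.003)² + (y + 45.919)² = 118.1516703135²
eq1−eq2, eq1−eq3 (x²,y² cancel):
  173.360·x − 26.188·y = 6906.478098
  -4.744·x − 187.464·y = -5477.977304
det = 173.360·-187.464 − -26.188·-4.744 = -32622.994912
x = (6906.478098·-187.464 − -26.188·-5477.977304) / -32622.994912 = 44.084649
y = (173.360·-5477.977304 − 6906.478098·-4.744) / -32622.994912 = 28.105875
|P − Q| = √((44.084649 − 36.410)² + (28.105875 − -7.566)²) = 36.488120

36.488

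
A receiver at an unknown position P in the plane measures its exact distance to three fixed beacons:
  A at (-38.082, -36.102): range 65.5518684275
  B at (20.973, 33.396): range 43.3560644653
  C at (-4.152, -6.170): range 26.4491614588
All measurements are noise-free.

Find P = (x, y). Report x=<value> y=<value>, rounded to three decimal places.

x=22.026 y=-9.947

eq1: (x + 38.082)² + (y + 36.102)² = 65.5518684275²
eq2: (x − 20.973)² + (y − 33.396)² = 43.3560644653²
eq3: (x + 4.152)² + (y + 6.170)² = 26.4491614588²
eq1−eq3, eq1−eq2 (x²,y² cancel):
  67.860·x + 59.864·y = 899.204188
  118.110·x + 138.996·y = 1218.865545
det = 67.860·138.996 − 59.864·118.110 = 2361.731520
x = (899.204188·138.996 − 59.864·1218.865545) / 2361.731520 = 22.026051
y = (67.860·1218.865545 − 899.204188·118.110) / 2361.731520 = -9.947274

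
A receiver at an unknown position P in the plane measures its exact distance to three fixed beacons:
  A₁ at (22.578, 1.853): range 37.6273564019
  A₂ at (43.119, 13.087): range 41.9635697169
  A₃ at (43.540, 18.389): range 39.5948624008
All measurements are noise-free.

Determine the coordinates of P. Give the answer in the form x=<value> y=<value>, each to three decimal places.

eq1: (x − 22.578)² + (y − 1.853)² = 37.6273564019²
eq2: (x − 43.119)² + (y − 13.087)² = 41.9635697169²
eq3: (x − 43.540)² + (y − 18.389)² = 39.5948624008²
eq1−eq3, eq1−eq2 (x²,y² cancel):
  41.924·x + 33.072·y = 1568.752049
  41.082·x + 22.468·y = 1172.194803
det = 41.924·22.468 − 33.072·41.082 = -416.715472
x = (1568.752049·22.468 − 33.072·1172.194803) / -416.715472 = 8.447264
y = (41.924·1172.194803 − 1568.752049·41.082) / -416.715472 = 36.726202

x=8.447 y=36.726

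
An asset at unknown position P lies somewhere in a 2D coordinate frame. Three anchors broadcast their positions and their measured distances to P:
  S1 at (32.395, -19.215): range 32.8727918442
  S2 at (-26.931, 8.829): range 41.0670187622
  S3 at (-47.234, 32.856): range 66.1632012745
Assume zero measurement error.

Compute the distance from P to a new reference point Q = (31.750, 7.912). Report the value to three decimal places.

17.621

eq1: (x − 32.395)² + (y + 19.215)² = 32.8727918442²
eq2: (x + 26.931)² + (y − 8.829)² = 41.0670187622²
eq3: (x + 47.234)² + (y − 32.856)² = 66.1632012745²
eq3−eq2, eq3−eq1 (x²,y² cancel):
  40.606·x − 48.054·y = 183.731683
  159.258·x − 104.142·y = 1405.033517
det = 40.606·-104.142 − -48.054·159.258 = 3424.193880
x = (183.731683·-104.142 − -48.054·1405.033517) / 3424.193880 = 14.129835
y = (40.606·1405.033517 − 183.731683·159.258) / 3424.193880 = 8.116378
|P − Q| = √((14.129835 − 31.750)² + (8.116378 − 7.912)²) = 17.621350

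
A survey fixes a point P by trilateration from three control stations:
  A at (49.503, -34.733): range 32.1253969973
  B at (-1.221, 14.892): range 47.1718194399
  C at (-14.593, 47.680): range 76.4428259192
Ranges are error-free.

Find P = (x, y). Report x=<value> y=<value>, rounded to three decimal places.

x=42.244 y=-3.439

eq1: (x − 49.503)² + (y + 34.733)² = 32.1253969973²
eq2: (x + 1.221)² + (y − 14.892)² = 47.1718194399²
eq3: (x + 14.593)² + (y − 47.680)² = 76.4428259192²
eq3−eq1, eq3−eq2 (x²,y² cancel):
  128.192·x − 164.826·y = 5982.054751
  26.744·x − 65.576·y = 1355.249541
det = 128.192·-65.576 − -164.826·26.744 = -3998.212048
x = (5982.054751·-65.576 − -164.826·1355.249541) / -3998.212048 = 42.243598
y = (128.192·1355.249541 − 5982.054751·26.744) / -3998.212048 = -3.438556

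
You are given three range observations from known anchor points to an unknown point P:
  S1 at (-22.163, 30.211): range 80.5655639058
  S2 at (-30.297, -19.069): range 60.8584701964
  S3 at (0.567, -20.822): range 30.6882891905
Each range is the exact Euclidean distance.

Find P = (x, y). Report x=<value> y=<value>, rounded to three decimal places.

x=29.203 y=-31.856

eq1: (x + 22.163)² + (y − 30.211)² = 80.5655639058²
eq2: (x + 30.297)² + (y + 19.069)² = 60.8584701964²
eq3: (x − 0.567)² + (y + 20.822)² = 30.6882891905²
eq1−eq2, eq1−eq3 (x²,y² cancel):
  -16.268·x − 98.560·y = 2664.688573
  45.460·x − 102.066·y = 4579.013077
det = -16.268·-102.066 − -98.560·45.460 = 6140.947288
x = (2664.688573·-102.066 − -98.560·4579.013077) / 6140.947288 = 29.202893
y = (-16.268·4579.013077 − 2664.688573·45.460) / 6140.947288 = -31.856344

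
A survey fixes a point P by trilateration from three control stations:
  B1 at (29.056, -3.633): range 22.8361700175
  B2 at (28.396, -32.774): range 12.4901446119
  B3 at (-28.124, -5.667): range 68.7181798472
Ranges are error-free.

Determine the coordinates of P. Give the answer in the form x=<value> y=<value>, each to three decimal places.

x=37.911 y=-24.683

eq1: (x − 29.056)² + (y + 3.633)² = 22.8361700175²
eq2: (x − 28.396)² + (y + 32.774)² = 12.4901446119²
eq3: (x + 28.124)² + (y + 5.667)² = 68.7181798472²
eq1−eq2, eq1−eq3 (x²,y² cancel):
  -1.320·x − 58.282·y = 1388.505016
  -114.360·x − 4.068·y = -4235.073140
det = -1.320·-4.068 − -58.282·-114.360 = -6659.759760
x = (1388.505016·-4.068 − -58.282·-4235.073140) / -6659.759760 = 37.910823
y = (-1.320·-4235.073140 − 1388.505016·-114.360) / -6659.759760 = -24.682532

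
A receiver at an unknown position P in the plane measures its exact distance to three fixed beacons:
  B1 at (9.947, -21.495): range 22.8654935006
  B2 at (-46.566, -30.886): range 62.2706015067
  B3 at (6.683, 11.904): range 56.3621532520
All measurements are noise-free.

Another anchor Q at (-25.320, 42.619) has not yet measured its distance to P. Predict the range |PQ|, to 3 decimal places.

eq1: (x − 9.947)² + (y + 21.495)² = 22.8654935006²
eq2: (x + 46.566)² + (y + 30.886)² = 62.2706015067²
eq3: (x − 6.683)² + (y − 11.904)² = 56.3621532520²
eq3−eq2, eq3−eq1 (x²,y² cancel):
  -106.498·x − 85.580·y = 2235.034154
  6.528·x − 66.798·y = 3028.471655
det = -106.498·-66.798 − -85.580·6.528 = 7672.519644
x = (2235.034154·-66.798 − -85.580·3028.471655) / 7672.519644 = 14.321344
y = (-106.498·3028.471655 − 2235.034154·6.528) / 7672.519644 = -43.938171
|P − Q| = √((14.321344 − -25.320)² + (-43.938171 − 42.619)²) = 95.202836

95.203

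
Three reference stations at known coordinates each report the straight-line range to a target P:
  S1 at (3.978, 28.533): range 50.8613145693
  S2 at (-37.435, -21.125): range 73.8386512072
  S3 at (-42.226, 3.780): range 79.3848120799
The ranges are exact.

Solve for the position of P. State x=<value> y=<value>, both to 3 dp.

x=35.733 y=-11.197

eq1: (x − 3.978)² + (y − 28.533)² = 50.8613145693²
eq2: (x + 37.435)² + (y + 21.125)² = 73.8386512072²
eq3: (x + 42.226)² + (y − 3.780)² = 79.3848120799²
eq1−eq2, eq1−eq3 (x²,y² cancel):
  -82.826·x − 99.316·y = -1847.584815
  -92.408·x − 49.506·y = -2747.708166
det = -82.826·-49.506 − -99.316·-92.408 = -5077.208972
x = (-1847.584815·-49.506 − -99.316·-2747.708166) / -5077.208972 = 35.733186
y = (-82.826·-2747.708166 − -1847.584815·-92.408) / -5077.208972 = -11.197108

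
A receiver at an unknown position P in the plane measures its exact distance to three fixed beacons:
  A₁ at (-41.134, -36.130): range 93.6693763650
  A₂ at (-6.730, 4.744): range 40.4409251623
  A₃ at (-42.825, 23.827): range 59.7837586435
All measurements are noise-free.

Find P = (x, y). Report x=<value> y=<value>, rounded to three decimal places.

x=15.048 y=38.820

eq1: (x + 41.134)² + (y + 36.130)² = 93.6693763650²
eq2: (x + 6.730)² + (y − 4.744)² = 40.4409251623²
eq3: (x + 42.825)² + (y − 23.827)² = 59.7837586435²
eq3−eq1, eq3−eq2 (x²,y² cancel):
  3.382·x − 119.914·y = -4604.177969
  72.190·x − 38.166·y = -395.278748
det = 3.382·-38.166 − -119.914·72.190 = 8527.514248
x = (-4604.177969·-38.166 − -119.914·-395.278748) / 8527.514248 = 15.048184
y = (3.382·-395.278748 − -4604.177969·72.190) / 8527.514248 = 38.820079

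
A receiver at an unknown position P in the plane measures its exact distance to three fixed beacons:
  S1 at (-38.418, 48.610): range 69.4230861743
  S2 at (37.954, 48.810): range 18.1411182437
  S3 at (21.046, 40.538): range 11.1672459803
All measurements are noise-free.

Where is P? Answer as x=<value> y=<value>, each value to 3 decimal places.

eq1: (x + 38.418)² + (y − 48.610)² = 69.4230861743²
eq2: (x − 37.954)² + (y − 48.810)² = 18.1411182437²
eq3: (x − 21.046)² + (y − 40.538)² = 11.1672459803²
eq2−eq1, eq2−eq3 (x²,y² cancel):
  -152.744·x − 0.400·y = -4474.512115
  -33.816·x − 16.544·y = -1532.265868
det = -152.744·-16.544 − -0.400·-33.816 = 2513.470336
x = (-4474.512115·-16.544 − -0.400·-1532.265868) / 2513.470336 = 29.207992
y = (-152.744·-1532.265868 − -4474.512115·-33.816) / 2513.470336 = 32.916369

x=29.208 y=32.916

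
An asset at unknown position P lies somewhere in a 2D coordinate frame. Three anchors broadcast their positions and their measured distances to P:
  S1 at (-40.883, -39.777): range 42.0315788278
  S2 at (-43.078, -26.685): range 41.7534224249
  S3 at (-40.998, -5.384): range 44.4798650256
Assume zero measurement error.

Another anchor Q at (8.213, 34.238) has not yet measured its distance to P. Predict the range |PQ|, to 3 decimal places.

eq1: (x + 40.883)² + (y + 39.777)² = 42.0315788278²
eq2: (x + 43.078)² + (y + 26.685)² = 41.7534224249²
eq3: (x + 40.998)² + (y + 5.384)² = 44.4798650256²
eq1−eq2, eq1−eq3 (x²,y² cancel):
  -4.390·x + 26.184·y = -662.520774
  -0.230·x + 68.786·y = -1755.610732
det = -4.390·68.786 − 26.184·-0.230 = -295.948220
x = (-662.520774·68.786 − 26.184·-1755.610732) / -295.948220 = -1.340631
y = (-4.390·-1755.610732 − -662.520774·-0.230) / -295.948220 = -25.527274
|P − Q| = √((-1.340631 − 8.213)² + (-25.527274 − 34.238)²) = 60.524044

60.524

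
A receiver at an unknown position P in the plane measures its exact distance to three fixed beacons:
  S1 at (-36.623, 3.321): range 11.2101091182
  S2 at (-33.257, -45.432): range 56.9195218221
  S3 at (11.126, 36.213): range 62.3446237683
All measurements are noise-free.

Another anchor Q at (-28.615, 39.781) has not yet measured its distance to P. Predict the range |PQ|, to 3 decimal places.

eq1: (x + 36.623)² + (y − 3.321)² = 11.2101091182²
eq2: (x + 33.257)² + (y + 45.432)² = 56.9195218221²
eq3: (x − 11.126)² + (y − 36.213)² = 62.3446237683²
eq2−eq1, eq2−eq3 (x²,y² cancel):
  -6.732·x + 97.506·y = 1296.343915
  88.766·x + 163.290·y = -2381.945576
det = -6.732·163.290 − 97.506·88.766 = -9754.485876
x = (1296.343915·163.290 − 97.506·-2381.945576) / -9754.485876 = -45.510752
y = (-6.732·-2381.945576 − 1296.343915·88.766) / -9754.485876 = 10.152868
|P − Q| = √((-45.510752 − -28.615)² + (10.152868 − 39.781)²) = 34.107076

34.107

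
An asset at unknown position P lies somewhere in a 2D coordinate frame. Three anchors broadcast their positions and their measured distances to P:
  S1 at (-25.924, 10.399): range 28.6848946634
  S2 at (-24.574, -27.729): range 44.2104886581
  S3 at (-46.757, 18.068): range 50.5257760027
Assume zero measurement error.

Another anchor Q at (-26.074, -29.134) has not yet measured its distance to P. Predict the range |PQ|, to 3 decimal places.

eq1: (x + 25.924)² + (y − 10.399)² = 28.6848946634²
eq2: (x + 24.574)² + (y + 27.729)² = 44.2104886581²
eq3: (x + 46.757)² + (y − 18.068)² = 50.5257760027²
eq3−eq1, eq3−eq2 (x²,y² cancel):
  41.666·x − 15.338·y = -2.445837
  44.366·x − 91.594·y = -541.604023
det = 41.666·-91.594 − -15.338·44.366 = -3135.869896
x = (-2.445837·-91.594 − -15.338·-541.604023) / -3135.869896 = 2.577626
y = (41.666·-541.604023 − -2.445837·44.366) / -3135.869896 = 7.161637
|P − Q| = √((2.577626 − -26.074)² + (7.161637 − -29.134)²) = 46.241636

46.242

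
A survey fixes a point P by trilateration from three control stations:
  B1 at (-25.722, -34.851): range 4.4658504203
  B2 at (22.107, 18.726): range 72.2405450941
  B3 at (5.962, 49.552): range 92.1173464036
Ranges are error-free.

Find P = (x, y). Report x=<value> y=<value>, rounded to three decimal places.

x=-22.586 y=-38.030

eq1: (x + 25.722)² + (y + 34.851)² = 4.4658504203²
eq2: (x − 22.107)² + (y − 18.726)² = 72.2405450941²
eq3: (x − 5.962)² + (y − 49.552)² = 92.1173464036²
eq3−eq1, eq3−eq2 (x²,y² cancel):
  -63.368·x − 168.806·y = 7850.929025
  32.290·x − 61.652·y = 1615.345530
det = -63.368·-61.652 − -168.806·32.290 = 9357.509676
x = (7850.929025·-61.652 − -168.806·1615.345530) / 9357.509676 = -22.585652
y = (-63.368·1615.345530 − 7850.929025·32.290) / 9357.509676 = -38.030173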